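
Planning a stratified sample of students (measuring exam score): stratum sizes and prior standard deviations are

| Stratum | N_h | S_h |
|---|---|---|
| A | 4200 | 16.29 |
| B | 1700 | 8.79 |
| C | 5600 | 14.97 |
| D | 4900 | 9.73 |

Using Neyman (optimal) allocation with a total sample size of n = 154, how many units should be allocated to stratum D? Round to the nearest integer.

Neyman allocation: n_h = n · N_h S_h / Σ N_i S_i, with n = 154.
  stratum A: N_h·S_h = 4200·16.29 = 68418.00
  stratum B: N_h·S_h = 1700·8.79 = 14943.00
  stratum C: N_h·S_h = 5600·14.97 = 83832.00
  stratum D: N_h·S_h = 4900·9.73 = 47677.00
Σ N_h S_h = 214870.00
n for stratum D = 154·47677.00/214870.00 = 34.171 → 34

34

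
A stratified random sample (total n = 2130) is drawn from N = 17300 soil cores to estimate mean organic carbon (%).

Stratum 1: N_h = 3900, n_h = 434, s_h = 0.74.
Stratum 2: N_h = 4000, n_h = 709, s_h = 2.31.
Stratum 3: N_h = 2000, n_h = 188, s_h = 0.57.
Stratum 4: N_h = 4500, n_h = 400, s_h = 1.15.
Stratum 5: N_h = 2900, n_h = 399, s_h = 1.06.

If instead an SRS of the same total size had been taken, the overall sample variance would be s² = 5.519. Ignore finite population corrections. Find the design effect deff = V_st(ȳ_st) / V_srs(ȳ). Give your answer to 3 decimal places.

deff ≈ 0.306

V̂(ȳ_st) = Σ W_h² s_h²/n_h, with W_h = N_h/N and N = 17300:
  stratum 1: (3900/17300)²·0.74²/434 = 6.41225e-05
  stratum 2: (4000/17300)²·2.31²/709 = 0.000402351
  stratum 3: (2000/17300)²·0.57²/188 = 2.30972e-05
  stratum 4: (4500/17300)²·1.15²/400 = 0.000223701
  stratum 5: (2900/17300)²·1.06²/399 = 7.91303e-05
V_st = 0.000792403
V_srs = s²/n = 5.519/2130 = 0.00259108
deff = V_st / V_srs = 0.000792403/0.00259108 = 0.3058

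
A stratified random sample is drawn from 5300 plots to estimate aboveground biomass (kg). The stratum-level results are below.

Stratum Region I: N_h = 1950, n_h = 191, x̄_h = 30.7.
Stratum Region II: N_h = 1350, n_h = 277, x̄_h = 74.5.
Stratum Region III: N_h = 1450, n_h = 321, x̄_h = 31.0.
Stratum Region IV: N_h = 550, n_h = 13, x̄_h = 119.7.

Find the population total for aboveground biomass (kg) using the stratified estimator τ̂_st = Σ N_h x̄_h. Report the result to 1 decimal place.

τ̂_st = Σ N_h x̄_h = 1950·30.7 + 1350·74.5 + 1450·31.0 + 550·119.7 = 271225.0

τ̂_st ≈ 271225.0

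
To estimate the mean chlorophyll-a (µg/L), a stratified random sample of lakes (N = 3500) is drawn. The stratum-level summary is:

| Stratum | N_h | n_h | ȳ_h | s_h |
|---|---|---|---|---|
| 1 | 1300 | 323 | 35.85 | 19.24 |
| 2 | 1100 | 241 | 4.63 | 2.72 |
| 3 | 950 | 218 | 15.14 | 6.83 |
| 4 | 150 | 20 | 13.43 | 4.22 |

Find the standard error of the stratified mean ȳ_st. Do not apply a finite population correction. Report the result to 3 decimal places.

SE(ȳ_st) ≈ 0.423

V̂(ȳ_st) = Σ W_h² s_h²/n_h, with W_h = N_h/N and N = 3500:
  stratum 1: (1300/3500)²·19.24²/323 = 0.15811
  stratum 2: (1100/3500)²·2.72²/241 = 0.00303229
  stratum 3: (950/3500)²·6.83²/218 = 0.0157651
  stratum 4: (150/3500)²·4.22²/20 = 0.00163547
V̂(ȳ_st) = 0.178542
SE(ȳ_st) = √0.178542 = 0.422543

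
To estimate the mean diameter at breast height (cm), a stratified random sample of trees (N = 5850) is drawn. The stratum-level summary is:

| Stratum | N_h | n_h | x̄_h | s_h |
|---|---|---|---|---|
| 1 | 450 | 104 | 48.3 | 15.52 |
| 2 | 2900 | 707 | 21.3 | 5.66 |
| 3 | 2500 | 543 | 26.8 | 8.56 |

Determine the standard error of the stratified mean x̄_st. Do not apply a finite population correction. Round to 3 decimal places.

V̂(x̄_st) = Σ W_h² s_h²/n_h, with W_h = N_h/N and N = 5850:
  stratum 1: (450/5850)²·15.52²/104 = 0.0137045
  stratum 2: (2900/5850)²·5.66²/707 = 0.0111352
  stratum 3: (2500/5850)²·8.56²/543 = 0.0246443
V̂(x̄_st) = 0.049484
SE(x̄_st) = √0.049484 = 0.22245

SE(x̄_st) ≈ 0.222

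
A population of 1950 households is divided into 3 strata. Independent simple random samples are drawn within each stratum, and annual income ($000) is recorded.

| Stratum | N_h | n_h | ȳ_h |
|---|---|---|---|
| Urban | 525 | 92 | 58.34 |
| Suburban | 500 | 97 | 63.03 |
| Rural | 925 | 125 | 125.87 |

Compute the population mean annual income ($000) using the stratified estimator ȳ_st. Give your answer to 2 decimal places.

N = Σ N_h = 1950. Stratum weights W_h = N_h/N.
ȳ_st = (525·58.34 + 500·63.03 + 925·125.87) / 1950 = 91.5760

ȳ_st ≈ 91.58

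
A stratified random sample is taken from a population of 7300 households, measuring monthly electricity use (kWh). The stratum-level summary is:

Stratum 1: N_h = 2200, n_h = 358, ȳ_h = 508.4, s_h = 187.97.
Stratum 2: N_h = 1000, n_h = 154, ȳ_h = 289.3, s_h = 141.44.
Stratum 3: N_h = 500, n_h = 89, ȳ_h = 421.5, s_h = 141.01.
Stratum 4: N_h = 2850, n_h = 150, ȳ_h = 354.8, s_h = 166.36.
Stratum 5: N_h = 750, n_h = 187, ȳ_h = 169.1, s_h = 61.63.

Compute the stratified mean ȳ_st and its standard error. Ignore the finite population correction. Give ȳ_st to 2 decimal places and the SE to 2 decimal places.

ȳ_st ≈ 377.61, SE ≈ 6.39

ȳ_st = Σ W_h ȳ_h = (2200·508.4 + 1000·289.3 + 500·421.5 + 2850·354.8 + 750·169.1)/7300 = 377.60753
V̂(ȳ_st) = Σ W_h² s_h²/n_h, with W_h = N_h/N and N = 7300:
  stratum 1: (2200/7300)²·187.97²/358 = 8.96383
  stratum 2: (1000/7300)²·141.44²/154 = 2.43769
  stratum 3: (500/7300)²·141.01²/89 = 1.0481
  stratum 4: (2850/7300)²·166.36²/150 = 28.1223
  stratum 5: (750/7300)²·61.63²/187 = 0.214397
V̂(ȳ_st) = 40.7863
SE(ȳ_st) = √40.7863 = 6.38642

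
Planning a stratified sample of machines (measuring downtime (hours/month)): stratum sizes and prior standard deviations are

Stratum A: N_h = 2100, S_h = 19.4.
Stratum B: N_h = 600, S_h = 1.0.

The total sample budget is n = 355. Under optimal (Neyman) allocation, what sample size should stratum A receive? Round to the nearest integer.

350

Neyman allocation: n_h = n · N_h S_h / Σ N_i S_i, with n = 355.
  stratum A: N_h·S_h = 2100·19.4 = 40740.00
  stratum B: N_h·S_h = 600·1.0 = 600.00
Σ N_h S_h = 41340.00
n for stratum A = 355·40740.00/41340.00 = 349.848 → 350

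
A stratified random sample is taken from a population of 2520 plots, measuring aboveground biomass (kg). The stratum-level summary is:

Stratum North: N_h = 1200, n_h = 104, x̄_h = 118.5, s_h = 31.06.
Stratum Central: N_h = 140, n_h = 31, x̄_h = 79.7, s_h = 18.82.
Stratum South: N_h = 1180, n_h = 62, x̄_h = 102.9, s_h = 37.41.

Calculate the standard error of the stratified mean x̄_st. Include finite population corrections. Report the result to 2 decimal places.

SE(x̄_st) ≈ 2.58

V̂(x̄_st) = Σ W_h² (1 − n_h/N_h) s_h²/n_h, with W_h = N_h/N and N = 2520:
  stratum North: (1200/2520)²·(1 − 104/1200)·31.06²/104 = 1.92115
  stratum Central: (140/2520)²·(1 − 31/140)·18.82²/31 = 0.0274556
  stratum South: (1180/2520)²·(1 − 62/1180)·37.41²/62 = 4.68928
V̂(x̄_st) = 6.63788
SE(x̄_st) = √6.63788 = 2.57641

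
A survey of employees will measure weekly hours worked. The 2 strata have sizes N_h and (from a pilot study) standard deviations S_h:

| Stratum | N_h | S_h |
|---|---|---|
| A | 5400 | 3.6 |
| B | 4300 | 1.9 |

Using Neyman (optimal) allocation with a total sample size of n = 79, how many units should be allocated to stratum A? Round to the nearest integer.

Neyman allocation: n_h = n · N_h S_h / Σ N_i S_i, with n = 79.
  stratum A: N_h·S_h = 5400·3.6 = 19440.00
  stratum B: N_h·S_h = 4300·1.9 = 8170.00
Σ N_h S_h = 27610.00
n for stratum A = 79·19440.00/27610.00 = 55.623 → 56

56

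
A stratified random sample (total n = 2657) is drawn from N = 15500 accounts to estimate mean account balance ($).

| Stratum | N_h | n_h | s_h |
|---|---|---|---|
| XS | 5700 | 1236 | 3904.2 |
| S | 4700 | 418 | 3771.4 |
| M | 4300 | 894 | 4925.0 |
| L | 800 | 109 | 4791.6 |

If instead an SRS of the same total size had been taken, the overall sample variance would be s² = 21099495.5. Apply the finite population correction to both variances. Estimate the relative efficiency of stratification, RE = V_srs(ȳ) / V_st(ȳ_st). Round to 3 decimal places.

RE ≈ 1.045

V̂(ȳ_st) = Σ W_h² (1 − n_h/N_h) s_h²/n_h, with W_h = N_h/N and N = 15500:
  stratum XS: (5700/15500)²·(1 − 1236/5700)·3904.2²/1236 = 1306.11
  stratum S: (4700/15500)²·(1 − 418/4700)·3771.4²/418 = 2850.43
  stratum M: (4300/15500)²·(1 − 894/4300)·4925.0²/894 = 1653.96
  stratum L: (800/15500)²·(1 − 109/800)·4791.6²/109 = 484.662
V_st = 6295.16
V_srs = (1 − 2657/15500)·21099495.5/2657 = 6579.84
Relative efficiency = V_srs / V_st = 6579.84/6295.16 = 1.0452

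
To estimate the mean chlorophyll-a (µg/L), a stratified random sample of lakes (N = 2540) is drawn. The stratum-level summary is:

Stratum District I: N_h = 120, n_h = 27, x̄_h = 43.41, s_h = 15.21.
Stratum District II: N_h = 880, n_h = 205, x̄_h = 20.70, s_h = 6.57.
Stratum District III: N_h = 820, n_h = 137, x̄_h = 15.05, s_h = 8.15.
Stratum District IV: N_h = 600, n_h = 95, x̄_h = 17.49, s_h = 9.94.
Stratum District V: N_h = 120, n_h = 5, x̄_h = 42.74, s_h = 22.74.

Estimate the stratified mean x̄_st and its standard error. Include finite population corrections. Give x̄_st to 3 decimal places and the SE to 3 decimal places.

x̄_st = Σ W_h x̄_h = (120·43.41 + 880·20.70 + 820·15.05 + 600·17.49 + 120·42.74)/2540 = 20.23189
V̂(x̄_st) = Σ W_h² (1 − n_h/N_h) s_h²/n_h, with W_h = N_h/N and N = 2540:
  stratum District I: (120/2540)²·(1 − 27/120)·15.21²/27 = 0.0148215
  stratum District II: (880/2540)²·(1 − 205/880)·6.57²/205 = 0.0193863
  stratum District III: (820/2540)²·(1 − 137/820)·8.15²/137 = 0.0420883
  stratum District IV: (600/2540)²·(1 − 95/600)·9.94²/95 = 0.0488455
  stratum District V: (120/2540)²·(1 − 5/120)·22.74²/5 = 0.221219
V̂(x̄_st) = 0.346361
SE(x̄_st) = √0.346361 = 0.588524

x̄_st ≈ 20.232, SE ≈ 0.589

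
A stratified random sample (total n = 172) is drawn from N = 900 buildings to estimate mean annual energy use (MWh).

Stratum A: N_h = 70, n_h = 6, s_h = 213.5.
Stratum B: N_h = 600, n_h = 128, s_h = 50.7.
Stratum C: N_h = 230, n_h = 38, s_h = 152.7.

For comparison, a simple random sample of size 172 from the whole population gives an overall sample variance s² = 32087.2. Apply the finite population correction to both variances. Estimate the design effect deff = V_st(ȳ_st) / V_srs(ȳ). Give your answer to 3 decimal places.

deff ≈ 0.547

V̂(ȳ_st) = Σ W_h² (1 − n_h/N_h) s_h²/n_h, with W_h = N_h/N and N = 900:
  stratum A: (70/900)²·(1 − 6/70)·213.5²/6 = 42.0182
  stratum B: (600/900)²·(1 − 128/600)·50.7²/128 = 7.02125
  stratum C: (230/900)²·(1 − 38/230)·152.7²/38 = 33.4533
V_st = 82.4927
V_srs = (1 − 172/900)·32087.2/172 = 150.901
deff = V_st / V_srs = 82.4927/150.901 = 0.5467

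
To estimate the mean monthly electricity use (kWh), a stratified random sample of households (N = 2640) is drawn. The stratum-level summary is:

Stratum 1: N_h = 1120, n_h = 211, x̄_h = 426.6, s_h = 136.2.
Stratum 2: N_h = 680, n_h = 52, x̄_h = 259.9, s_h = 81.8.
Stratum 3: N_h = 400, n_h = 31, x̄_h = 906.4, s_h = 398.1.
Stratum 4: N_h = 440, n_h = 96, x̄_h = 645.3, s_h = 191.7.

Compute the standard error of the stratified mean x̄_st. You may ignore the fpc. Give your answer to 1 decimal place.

V̂(x̄_st) = Σ W_h² s_h²/n_h, with W_h = N_h/N and N = 2640:
  stratum 1: (1120/2640)²·136.2²/211 = 15.8234
  stratum 2: (680/2640)²·81.8²/52 = 8.53716
  stratum 3: (400/2640)²·398.1²/31 = 117.364
  stratum 4: (440/2640)²·191.7²/96 = 10.6334
V̂(x̄_st) = 152.358
SE(x̄_st) = √152.358 = 12.3433

SE(x̄_st) ≈ 12.3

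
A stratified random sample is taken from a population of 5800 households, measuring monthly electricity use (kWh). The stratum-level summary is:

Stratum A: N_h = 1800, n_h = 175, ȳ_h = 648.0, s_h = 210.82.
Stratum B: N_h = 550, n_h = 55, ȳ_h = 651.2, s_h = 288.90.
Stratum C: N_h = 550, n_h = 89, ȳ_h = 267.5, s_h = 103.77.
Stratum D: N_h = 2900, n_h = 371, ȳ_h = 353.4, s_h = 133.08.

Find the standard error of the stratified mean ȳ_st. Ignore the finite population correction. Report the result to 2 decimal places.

SE(ȳ_st) ≈ 7.15

V̂(ȳ_st) = Σ W_h² s_h²/n_h, with W_h = N_h/N and N = 5800:
  stratum A: (1800/5800)²·210.82²/175 = 24.461
  stratum B: (550/5800)²·288.90²/55 = 13.6459
  stratum C: (550/5800)²·103.77²/89 = 1.08799
  stratum D: (2900/5800)²·133.08²/371 = 11.9342
V̂(ȳ_st) = 51.129
SE(ȳ_st) = √51.129 = 7.15046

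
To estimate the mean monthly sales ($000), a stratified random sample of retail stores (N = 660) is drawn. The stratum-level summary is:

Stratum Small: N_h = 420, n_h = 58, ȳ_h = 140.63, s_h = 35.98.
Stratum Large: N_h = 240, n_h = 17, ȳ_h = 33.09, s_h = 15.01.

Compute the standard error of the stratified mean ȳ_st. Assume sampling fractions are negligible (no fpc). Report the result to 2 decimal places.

SE(ȳ_st) ≈ 3.28

V̂(ȳ_st) = Σ W_h² s_h²/n_h, with W_h = N_h/N and N = 660:
  stratum Small: (420/660)²·35.98²/58 = 9.03868
  stratum Large: (240/660)²·15.01²/17 = 1.75246
V̂(ȳ_st) = 10.7911
SE(ȳ_st) = √10.7911 = 3.28499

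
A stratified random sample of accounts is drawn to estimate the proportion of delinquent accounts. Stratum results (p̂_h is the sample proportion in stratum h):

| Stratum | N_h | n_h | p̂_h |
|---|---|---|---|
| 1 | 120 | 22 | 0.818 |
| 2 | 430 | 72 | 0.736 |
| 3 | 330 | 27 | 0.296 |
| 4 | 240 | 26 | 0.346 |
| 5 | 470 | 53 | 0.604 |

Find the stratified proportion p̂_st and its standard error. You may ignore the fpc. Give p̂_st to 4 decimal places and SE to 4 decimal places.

N = 1590; stratum weights W_h = N_h/N.
p̂_st = Σ W_h p̂_h = (120·0.818 + 430·0.736 + 330·0.296 + 240·0.346 + 470·0.604)/1590 = 0.55298
V̂(p̂_st) = Σ W_h² p̂_h(1−p̂_h)/(n_h−1):
  stratum 1: (120/1590)²·0.818·0.182/21 = 4.03807e-05
  stratum 2: (430/1590)²·0.736·0.264/71 = 0.000200155
  stratum 3: (330/1590)²·0.296·0.704/26 = 0.000345243
  stratum 4: (240/1590)²·0.346·0.654/25 = 0.000206225
  stratum 5: (470/1590)²·0.604·0.396/52 = 0.000401911
V̂(p̂_st) = 0.00119392; SE = √V̂ = 0.0345531

p̂_st ≈ 0.5530, SE ≈ 0.0346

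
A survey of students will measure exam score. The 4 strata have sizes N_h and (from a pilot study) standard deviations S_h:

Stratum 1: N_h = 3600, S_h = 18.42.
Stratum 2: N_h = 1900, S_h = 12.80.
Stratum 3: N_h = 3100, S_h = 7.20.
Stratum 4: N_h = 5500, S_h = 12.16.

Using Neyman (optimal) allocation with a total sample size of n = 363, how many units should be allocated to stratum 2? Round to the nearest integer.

Neyman allocation: n_h = n · N_h S_h / Σ N_i S_i, with n = 363.
  stratum 1: N_h·S_h = 3600·18.42 = 66312.00
  stratum 2: N_h·S_h = 1900·12.80 = 24320.00
  stratum 3: N_h·S_h = 3100·7.20 = 22320.00
  stratum 4: N_h·S_h = 5500·12.16 = 66880.00
Σ N_h S_h = 179832.00
n for stratum 2 = 363·24320.00/179832.00 = 49.091 → 49

49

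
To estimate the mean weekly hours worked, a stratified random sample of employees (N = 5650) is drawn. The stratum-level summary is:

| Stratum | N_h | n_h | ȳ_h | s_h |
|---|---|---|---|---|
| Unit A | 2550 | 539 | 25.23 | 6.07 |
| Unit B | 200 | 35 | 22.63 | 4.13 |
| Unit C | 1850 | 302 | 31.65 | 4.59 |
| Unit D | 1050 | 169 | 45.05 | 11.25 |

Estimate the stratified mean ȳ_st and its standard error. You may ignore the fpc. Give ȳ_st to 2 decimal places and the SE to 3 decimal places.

ȳ_st ≈ 30.92, SE ≈ 0.219

ȳ_st = Σ W_h ȳ_h = (2550·25.23 + 200·22.63 + 1850·31.65 + 1050·45.05)/5650 = 30.92345
V̂(ȳ_st) = Σ W_h² s_h²/n_h, with W_h = N_h/N and N = 5650:
  stratum Unit A: (2550/5650)²·6.07²/539 = 0.0139243
  stratum Unit B: (200/5650)²·4.13²/35 = 0.000610654
  stratum Unit C: (1850/5650)²·4.59²/302 = 0.00747937
  stratum Unit D: (1050/5650)²·11.25²/169 = 0.0258643
V̂(ȳ_st) = 0.0478785
SE(ȳ_st) = √0.0478785 = 0.218812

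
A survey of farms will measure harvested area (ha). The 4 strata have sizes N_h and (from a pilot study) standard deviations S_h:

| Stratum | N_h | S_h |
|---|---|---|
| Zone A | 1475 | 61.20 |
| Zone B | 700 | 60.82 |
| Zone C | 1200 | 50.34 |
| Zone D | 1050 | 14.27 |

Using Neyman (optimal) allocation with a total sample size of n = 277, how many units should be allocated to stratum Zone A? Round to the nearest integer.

120

Neyman allocation: n_h = n · N_h S_h / Σ N_i S_i, with n = 277.
  stratum Zone A: N_h·S_h = 1475·61.20 = 90270.00
  stratum Zone B: N_h·S_h = 700·60.82 = 42574.00
  stratum Zone C: N_h·S_h = 1200·50.34 = 60408.00
  stratum Zone D: N_h·S_h = 1050·14.27 = 14983.50
Σ N_h S_h = 208235.50
n for stratum Zone A = 277·90270.00/208235.50 = 120.079 → 120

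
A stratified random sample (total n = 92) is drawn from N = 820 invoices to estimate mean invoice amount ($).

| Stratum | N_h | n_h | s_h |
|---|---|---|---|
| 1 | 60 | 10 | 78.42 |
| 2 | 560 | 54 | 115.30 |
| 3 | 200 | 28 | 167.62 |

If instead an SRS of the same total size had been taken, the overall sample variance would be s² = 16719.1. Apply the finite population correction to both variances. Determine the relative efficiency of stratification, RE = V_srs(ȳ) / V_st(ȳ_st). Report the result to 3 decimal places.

RE ≈ 1.022

V̂(ȳ_st) = Σ W_h² (1 − n_h/N_h) s_h²/n_h, with W_h = N_h/N and N = 820:
  stratum 1: (60/820)²·(1 − 10/60)·78.42²/10 = 2.74377
  stratum 2: (560/820)²·(1 − 54/560)·115.30²/54 = 103.747
  stratum 3: (200/820)²·(1 − 28/200)·167.62²/28 = 51.3363
V_st = 157.827
V_srs = (1 − 92/820)·16719.1/92 = 161.34
Relative efficiency = V_srs / V_st = 161.34/157.827 = 1.0223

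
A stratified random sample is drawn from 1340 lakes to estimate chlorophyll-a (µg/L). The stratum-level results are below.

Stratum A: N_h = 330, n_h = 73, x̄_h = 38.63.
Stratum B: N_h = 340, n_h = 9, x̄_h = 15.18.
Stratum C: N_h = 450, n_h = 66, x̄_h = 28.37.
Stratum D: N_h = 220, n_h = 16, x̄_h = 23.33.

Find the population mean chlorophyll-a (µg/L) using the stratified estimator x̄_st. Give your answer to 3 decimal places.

N = Σ N_h = 1340. Stratum weights W_h = N_h/N.
x̄_st = (330·38.63 + 340·15.18 + 450·28.37 + 220·23.33) / 1340 = 26.72254

x̄_st ≈ 26.723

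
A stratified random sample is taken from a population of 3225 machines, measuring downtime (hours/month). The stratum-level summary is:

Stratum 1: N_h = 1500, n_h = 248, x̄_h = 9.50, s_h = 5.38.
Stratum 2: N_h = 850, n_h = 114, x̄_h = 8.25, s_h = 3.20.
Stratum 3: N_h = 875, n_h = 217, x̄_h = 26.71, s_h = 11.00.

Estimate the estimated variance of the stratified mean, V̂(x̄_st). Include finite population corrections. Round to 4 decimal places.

V̂(x̄_st) = Σ W_h² (1 − n_h/N_h) s_h²/n_h, with W_h = N_h/N and N = 3225:
  stratum 1: (1500/3225)²·(1 − 248/1500)·5.38²/248 = 0.0210741
  stratum 2: (850/3225)²·(1 − 114/850)·3.20²/114 = 0.00540297
  stratum 3: (875/3225)²·(1 − 217/875)·11.00²/217 = 0.0308674
V̂(x̄_st) = 0.0573445

V̂(x̄_st) ≈ 0.0573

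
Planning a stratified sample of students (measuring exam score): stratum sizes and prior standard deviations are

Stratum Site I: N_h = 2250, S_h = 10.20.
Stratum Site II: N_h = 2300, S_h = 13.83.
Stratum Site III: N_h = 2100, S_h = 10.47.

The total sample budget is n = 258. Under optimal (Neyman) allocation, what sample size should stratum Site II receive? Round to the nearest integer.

107

Neyman allocation: n_h = n · N_h S_h / Σ N_i S_i, with n = 258.
  stratum Site I: N_h·S_h = 2250·10.20 = 22950.00
  stratum Site II: N_h·S_h = 2300·13.83 = 31809.00
  stratum Site III: N_h·S_h = 2100·10.47 = 21987.00
Σ N_h S_h = 76746.00
n for stratum Site II = 258·31809.00/76746.00 = 106.934 → 107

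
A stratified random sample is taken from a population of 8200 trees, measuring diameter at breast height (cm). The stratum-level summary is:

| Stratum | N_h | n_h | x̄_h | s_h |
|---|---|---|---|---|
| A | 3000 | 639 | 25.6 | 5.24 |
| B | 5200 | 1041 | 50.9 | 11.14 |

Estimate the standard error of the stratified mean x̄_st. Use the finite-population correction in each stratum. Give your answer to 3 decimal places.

SE(x̄_st) ≈ 0.207

V̂(x̄_st) = Σ W_h² (1 − n_h/N_h) s_h²/n_h, with W_h = N_h/N and N = 8200:
  stratum A: (3000/8200)²·(1 − 639/3000)·5.24²/639 = 0.00452638
  stratum B: (5200/8200)²·(1 − 1041/5200)·11.14²/1041 = 0.0383428
V̂(x̄_st) = 0.0428692
SE(x̄_st) = √0.0428692 = 0.207049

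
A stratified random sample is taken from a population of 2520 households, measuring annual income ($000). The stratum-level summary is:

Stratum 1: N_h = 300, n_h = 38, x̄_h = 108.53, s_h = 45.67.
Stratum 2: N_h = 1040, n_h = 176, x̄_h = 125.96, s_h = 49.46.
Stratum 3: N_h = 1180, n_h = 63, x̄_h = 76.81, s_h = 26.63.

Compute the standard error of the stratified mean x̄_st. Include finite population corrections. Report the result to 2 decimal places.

V̂(x̄_st) = Σ W_h² (1 − n_h/N_h) s_h²/n_h, with W_h = N_h/N and N = 2520:
  stratum 1: (300/2520)²·(1 − 38/300)·45.67²/38 = 0.67936
  stratum 2: (1040/2520)²·(1 − 176/1040)·49.46²/176 = 1.96672
  stratum 3: (1180/2520)²·(1 − 63/1180)·26.63²/63 = 2.33634
V̂(x̄_st) = 4.98241
SE(x̄_st) = √4.98241 = 2.23213

SE(x̄_st) ≈ 2.23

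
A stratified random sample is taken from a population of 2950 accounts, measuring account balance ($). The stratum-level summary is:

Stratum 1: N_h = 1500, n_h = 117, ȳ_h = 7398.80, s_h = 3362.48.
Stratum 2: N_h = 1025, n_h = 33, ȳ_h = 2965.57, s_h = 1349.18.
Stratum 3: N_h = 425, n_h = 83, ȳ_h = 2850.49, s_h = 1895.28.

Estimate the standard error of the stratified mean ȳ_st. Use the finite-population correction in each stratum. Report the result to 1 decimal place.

V̂(ȳ_st) = Σ W_h² (1 − n_h/N_h) s_h²/n_h, with W_h = N_h/N and N = 2950:
  stratum 1: (1500/2950)²·(1 − 117/1500)·3362.48²/117 = 23035.8
  stratum 2: (1025/2950)²·(1 − 33/1025)·1349.18²/33 = 6444.92
  stratum 3: (425/2950)²·(1 − 83/425)·1895.28²/83 = 722.836
V̂(ȳ_st) = 30203.5
SE(ȳ_st) = √30203.5 = 173.792

SE(ȳ_st) ≈ 173.8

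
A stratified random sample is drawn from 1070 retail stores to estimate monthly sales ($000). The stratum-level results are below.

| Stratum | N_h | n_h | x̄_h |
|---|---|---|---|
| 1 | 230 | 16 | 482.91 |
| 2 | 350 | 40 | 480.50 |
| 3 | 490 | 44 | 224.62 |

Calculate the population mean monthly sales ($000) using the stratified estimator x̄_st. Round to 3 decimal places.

N = Σ N_h = 1070. Stratum weights W_h = N_h/N.
x̄_st = (230·482.91 + 350·480.50 + 490·224.62) / 1070 = 363.83935

x̄_st ≈ 363.839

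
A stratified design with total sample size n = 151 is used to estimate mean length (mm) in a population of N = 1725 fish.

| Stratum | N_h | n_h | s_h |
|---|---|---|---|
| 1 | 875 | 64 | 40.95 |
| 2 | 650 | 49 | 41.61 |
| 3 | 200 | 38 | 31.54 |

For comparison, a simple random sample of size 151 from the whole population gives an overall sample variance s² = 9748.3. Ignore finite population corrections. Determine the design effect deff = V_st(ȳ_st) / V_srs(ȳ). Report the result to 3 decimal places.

V̂(ȳ_st) = Σ W_h² s_h²/n_h, with W_h = N_h/N and N = 1725:
  stratum 1: (875/1725)²·40.95²/64 = 6.74164
  stratum 2: (650/1725)²·41.61²/49 = 5.01704
  stratum 3: (200/1725)²·31.54²/38 = 0.351902
V_st = 12.1106
V_srs = s²/n = 9748.3/151 = 64.5583
deff = V_st / V_srs = 12.1106/64.5583 = 0.1876

deff ≈ 0.188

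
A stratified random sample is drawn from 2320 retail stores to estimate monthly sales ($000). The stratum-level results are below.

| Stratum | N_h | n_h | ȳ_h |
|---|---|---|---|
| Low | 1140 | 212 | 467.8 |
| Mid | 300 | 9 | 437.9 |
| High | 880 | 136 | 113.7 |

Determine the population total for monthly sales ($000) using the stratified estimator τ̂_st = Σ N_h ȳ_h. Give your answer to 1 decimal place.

τ̂_st = Σ N_h ȳ_h = 1140·467.8 + 300·437.9 + 880·113.7 = 764718.0

τ̂_st ≈ 764718.0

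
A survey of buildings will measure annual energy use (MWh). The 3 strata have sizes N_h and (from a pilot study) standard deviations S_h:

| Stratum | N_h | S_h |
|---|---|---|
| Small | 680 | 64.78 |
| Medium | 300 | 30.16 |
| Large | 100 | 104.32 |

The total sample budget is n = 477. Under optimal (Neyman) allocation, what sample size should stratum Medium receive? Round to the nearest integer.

68

Neyman allocation: n_h = n · N_h S_h / Σ N_i S_i, with n = 477.
  stratum Small: N_h·S_h = 680·64.78 = 44050.40
  stratum Medium: N_h·S_h = 300·30.16 = 9048.00
  stratum Large: N_h·S_h = 100·104.32 = 10432.00
Σ N_h S_h = 63530.40
n for stratum Medium = 477·9048.00/63530.40 = 67.934 → 68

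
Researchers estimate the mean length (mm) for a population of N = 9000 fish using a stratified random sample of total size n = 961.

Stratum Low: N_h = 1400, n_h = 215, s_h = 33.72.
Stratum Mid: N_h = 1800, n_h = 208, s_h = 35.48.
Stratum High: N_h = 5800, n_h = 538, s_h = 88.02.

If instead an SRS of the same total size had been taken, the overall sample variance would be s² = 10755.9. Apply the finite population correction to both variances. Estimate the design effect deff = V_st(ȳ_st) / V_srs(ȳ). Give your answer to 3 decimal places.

V̂(ȳ_st) = Σ W_h² (1 − n_h/N_h) s_h²/n_h, with W_h = N_h/N and N = 9000:
  stratum Low: (1400/9000)²·(1 − 215/1400)·33.72²/215 = 0.108317
  stratum Mid: (1800/9000)²·(1 − 208/1800)·35.48²/208 = 0.214109
  stratum High: (5800/9000)²·(1 − 538/5800)·88.02²/538 = 5.42593
V_st = 5.74836
V_srs = (1 − 961/9000)·10755.9/961 = 9.9973
deff = V_st / V_srs = 5.74836/9.9973 = 0.5750

deff ≈ 0.575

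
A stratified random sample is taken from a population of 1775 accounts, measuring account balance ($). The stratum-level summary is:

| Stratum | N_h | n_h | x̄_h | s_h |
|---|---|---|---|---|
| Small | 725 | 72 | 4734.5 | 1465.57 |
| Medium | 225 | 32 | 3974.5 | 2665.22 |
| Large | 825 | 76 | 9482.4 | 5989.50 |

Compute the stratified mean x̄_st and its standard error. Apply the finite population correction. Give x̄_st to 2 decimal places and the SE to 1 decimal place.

x̄_st ≈ 6844.93, SE ≈ 316.4

x̄_st = Σ W_h x̄_h = (725·4734.5 + 225·3974.5 + 825·9482.4)/1775 = 6844.93239
V̂(x̄_st) = Σ W_h² (1 − n_h/N_h) s_h²/n_h, with W_h = N_h/N and N = 1775:
  stratum Small: (725/1775)²·(1 − 72/725)·1465.57²/72 = 4482.65
  stratum Medium: (225/1775)²·(1 − 32/225)·2665.22²/32 = 3059.56
  stratum Large: (825/1775)²·(1 − 76/825)·5989.50²/76 = 92577.7
V̂(x̄_st) = 100120
SE(x̄_st) = √100120 = 316.417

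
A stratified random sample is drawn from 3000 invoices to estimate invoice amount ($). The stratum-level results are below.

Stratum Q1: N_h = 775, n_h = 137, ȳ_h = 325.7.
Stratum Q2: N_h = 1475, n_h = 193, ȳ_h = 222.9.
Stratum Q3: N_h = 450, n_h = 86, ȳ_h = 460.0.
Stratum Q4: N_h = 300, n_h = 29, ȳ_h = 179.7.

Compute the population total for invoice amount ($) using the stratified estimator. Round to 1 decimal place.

τ̂_st = Σ N_h ȳ_h = 775·325.7 + 1475·222.9 + 450·460.0 + 300·179.7 = 842105.0

τ̂_st ≈ 842105.0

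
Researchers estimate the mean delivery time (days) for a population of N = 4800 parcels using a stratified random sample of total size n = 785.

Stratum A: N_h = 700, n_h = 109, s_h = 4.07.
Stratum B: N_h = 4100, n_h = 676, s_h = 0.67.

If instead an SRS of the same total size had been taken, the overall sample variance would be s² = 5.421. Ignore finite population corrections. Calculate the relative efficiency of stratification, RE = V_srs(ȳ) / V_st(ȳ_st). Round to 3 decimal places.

RE ≈ 1.858

V̂(ȳ_st) = Σ W_h² s_h²/n_h, with W_h = N_h/N and N = 4800:
  stratum A: (700/4800)²·4.07²/109 = 0.00323203
  stratum B: (4100/4800)²·0.67²/676 = 0.000484494
V_st = 0.00371653
V_srs = s²/n = 5.421/785 = 0.00690573
Relative efficiency = V_srs / V_st = 0.00690573/0.00371653 = 1.8581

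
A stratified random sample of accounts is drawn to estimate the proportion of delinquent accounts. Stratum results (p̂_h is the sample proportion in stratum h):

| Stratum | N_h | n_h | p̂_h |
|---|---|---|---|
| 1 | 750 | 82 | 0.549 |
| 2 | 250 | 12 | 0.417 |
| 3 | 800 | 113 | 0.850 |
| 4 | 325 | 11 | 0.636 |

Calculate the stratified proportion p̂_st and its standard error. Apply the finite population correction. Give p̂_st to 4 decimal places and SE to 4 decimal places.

N = 2125; stratum weights W_h = N_h/N.
p̂_st = Σ W_h p̂_h = (750·0.549 + 250·0.417 + 800·0.850 + 325·0.636)/2125 = 0.66009
V̂(p̂_st) = Σ W_h² (1 − n_h/N_h) p̂_h(1−p̂_h)/(n_h−1):
  stratum 1: (750/2125)²·(1 − 82/750)·0.549·0.451/81 = 0.000339144
  stratum 2: (250/2125)²·(1 − 12/250)·0.417·0.583/11 = 0.000291213
  stratum 3: (800/2125)²·(1 − 113/800)·0.850·0.150/112 = 0.000138555
  stratum 4: (325/2125)²·(1 − 11/325)·0.636·0.364/10 = 0.000523183
V̂(p̂_st) = 0.00129209; SE = √V̂ = 0.0359457

p̂_st ≈ 0.6601, SE ≈ 0.0359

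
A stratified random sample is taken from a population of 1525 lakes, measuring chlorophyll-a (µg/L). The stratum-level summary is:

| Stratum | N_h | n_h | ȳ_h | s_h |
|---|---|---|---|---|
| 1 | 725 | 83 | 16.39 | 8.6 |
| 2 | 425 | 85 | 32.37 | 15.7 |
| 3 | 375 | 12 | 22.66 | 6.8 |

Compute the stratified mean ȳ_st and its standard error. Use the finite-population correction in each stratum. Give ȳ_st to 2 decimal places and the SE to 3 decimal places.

ȳ_st ≈ 22.39, SE ≈ 0.764

ȳ_st = Σ W_h ȳ_h = (725·16.39 + 425·32.37 + 375·22.66)/1525 = 22.38525
V̂(ȳ_st) = Σ W_h² (1 − n_h/N_h) s_h²/n_h, with W_h = N_h/N and N = 1525:
  stratum 1: (725/1525)²·(1 − 83/725)·8.6²/83 = 0.178341
  stratum 2: (425/1525)²·(1 − 85/425)·15.7²/85 = 0.180181
  stratum 3: (375/1525)²·(1 − 12/375)·6.8²/12 = 0.225546
V̂(ȳ_st) = 0.584068
SE(ȳ_st) = √0.584068 = 0.764243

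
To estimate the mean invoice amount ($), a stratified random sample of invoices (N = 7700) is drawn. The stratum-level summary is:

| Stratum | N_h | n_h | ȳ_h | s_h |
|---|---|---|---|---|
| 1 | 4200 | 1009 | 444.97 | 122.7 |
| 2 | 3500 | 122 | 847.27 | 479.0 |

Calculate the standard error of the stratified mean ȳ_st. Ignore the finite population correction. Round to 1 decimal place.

SE(ȳ_st) ≈ 19.8

V̂(ȳ_st) = Σ W_h² s_h²/n_h, with W_h = N_h/N and N = 7700:
  stratum 1: (4200/7700)²·122.7²/1009 = 4.43931
  stratum 2: (3500/7700)²·479.0²/122 = 388.567
V̂(ȳ_st) = 393.006
SE(ȳ_st) = √393.006 = 19.8244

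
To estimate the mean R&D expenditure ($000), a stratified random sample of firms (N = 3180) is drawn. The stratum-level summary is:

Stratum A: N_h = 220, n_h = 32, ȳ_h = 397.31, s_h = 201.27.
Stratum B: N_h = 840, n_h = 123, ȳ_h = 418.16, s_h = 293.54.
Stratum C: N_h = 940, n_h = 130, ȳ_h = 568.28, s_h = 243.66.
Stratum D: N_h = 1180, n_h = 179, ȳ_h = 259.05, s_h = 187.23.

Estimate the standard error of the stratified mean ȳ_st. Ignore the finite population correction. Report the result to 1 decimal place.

V̂(ȳ_st) = Σ W_h² s_h²/n_h, with W_h = N_h/N and N = 3180:
  stratum A: (220/3180)²·201.27²/32 = 6.05898
  stratum B: (840/3180)²·293.54²/123 = 48.8803
  stratum C: (940/3180)²·243.66²/130 = 39.9049
  stratum D: (1180/3180)²·187.23²/179 = 26.9654
V̂(ȳ_st) = 121.81
SE(ȳ_st) = √121.81 = 11.0367

SE(ȳ_st) ≈ 11.0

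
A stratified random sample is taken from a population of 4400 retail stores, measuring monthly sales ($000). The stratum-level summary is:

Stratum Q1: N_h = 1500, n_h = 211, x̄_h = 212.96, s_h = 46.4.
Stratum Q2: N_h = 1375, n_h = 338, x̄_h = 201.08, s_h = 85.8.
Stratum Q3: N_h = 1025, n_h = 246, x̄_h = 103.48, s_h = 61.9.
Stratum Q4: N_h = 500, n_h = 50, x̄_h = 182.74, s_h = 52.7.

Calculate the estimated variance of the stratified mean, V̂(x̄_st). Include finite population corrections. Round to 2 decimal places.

V̂(x̄_st) ≈ 3.91

V̂(x̄_st) = Σ W_h² (1 − n_h/N_h) s_h²/n_h, with W_h = N_h/N and N = 4400:
  stratum Q1: (1500/4400)²·(1 − 211/1500)·46.4²/211 = 1.01904
  stratum Q2: (1375/4400)²·(1 − 338/1375)·85.8²/338 = 1.60411
  stratum Q3: (1025/4400)²·(1 − 246/1025)·61.9²/246 = 0.642395
  stratum Q4: (500/4400)²·(1 − 50/500)·52.7²/50 = 0.645548
V̂(x̄_st) = 3.91109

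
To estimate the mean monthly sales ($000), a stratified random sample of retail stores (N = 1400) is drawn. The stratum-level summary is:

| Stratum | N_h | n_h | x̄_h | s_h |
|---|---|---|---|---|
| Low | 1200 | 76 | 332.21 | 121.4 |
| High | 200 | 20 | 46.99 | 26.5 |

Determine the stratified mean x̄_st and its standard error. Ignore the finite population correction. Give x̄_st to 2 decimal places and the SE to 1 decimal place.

x̄_st = Σ W_h x̄_h = (1200·332.21 + 200·46.99)/1400 = 291.46429
V̂(x̄_st) = Σ W_h² s_h²/n_h, with W_h = N_h/N and N = 1400:
  stratum Low: (1200/1400)²·121.4²/76 = 142.472
  stratum High: (200/1400)²·26.5²/20 = 0.716582
V̂(x̄_st) = 143.189
SE(x̄_st) = √143.189 = 11.9662

x̄_st ≈ 291.46, SE ≈ 12.0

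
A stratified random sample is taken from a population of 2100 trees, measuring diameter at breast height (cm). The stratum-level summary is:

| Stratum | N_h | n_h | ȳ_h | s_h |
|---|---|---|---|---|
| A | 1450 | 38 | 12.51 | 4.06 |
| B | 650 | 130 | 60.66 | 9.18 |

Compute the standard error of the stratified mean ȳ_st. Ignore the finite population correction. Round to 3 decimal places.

V̂(ȳ_st) = Σ W_h² s_h²/n_h, with W_h = N_h/N and N = 2100:
  stratum A: (1450/2100)²·4.06²/38 = 0.206807
  stratum B: (650/2100)²·9.18²/130 = 0.0621055
V̂(ȳ_st) = 0.268913
SE(ȳ_st) = √0.268913 = 0.518568

SE(ȳ_st) ≈ 0.519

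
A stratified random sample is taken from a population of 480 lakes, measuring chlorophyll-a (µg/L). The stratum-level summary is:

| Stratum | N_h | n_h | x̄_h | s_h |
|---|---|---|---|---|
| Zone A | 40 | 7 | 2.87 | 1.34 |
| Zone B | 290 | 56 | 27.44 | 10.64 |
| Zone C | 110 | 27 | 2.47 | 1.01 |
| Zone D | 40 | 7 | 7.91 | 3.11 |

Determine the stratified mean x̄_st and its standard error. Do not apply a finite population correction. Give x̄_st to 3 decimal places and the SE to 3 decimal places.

x̄_st = Σ W_h x̄_h = (40·2.87 + 290·27.44 + 110·2.47 + 40·7.91)/480 = 18.04271
V̂(x̄_st) = Σ W_h² s_h²/n_h, with W_h = N_h/N and N = 480:
  stratum Zone A: (40/480)²·1.34²/7 = 0.00178135
  stratum Zone B: (290/480)²·10.64²/56 = 0.737919
  stratum Zone C: (110/480)²·1.01²/27 = 0.00198418
  stratum Zone D: (40/480)²·3.11²/7 = 0.00959534
V̂(x̄_st) = 0.75128
SE(x̄_st) = √0.75128 = 0.866764

x̄_st ≈ 18.043, SE ≈ 0.867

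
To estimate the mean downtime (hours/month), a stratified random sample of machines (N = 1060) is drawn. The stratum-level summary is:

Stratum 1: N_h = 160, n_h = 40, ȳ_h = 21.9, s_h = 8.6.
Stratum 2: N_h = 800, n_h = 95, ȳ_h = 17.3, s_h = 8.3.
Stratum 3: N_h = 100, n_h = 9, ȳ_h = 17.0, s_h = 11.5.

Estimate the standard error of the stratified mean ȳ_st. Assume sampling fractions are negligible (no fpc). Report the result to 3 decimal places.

SE(ȳ_st) ≈ 0.765

V̂(ȳ_st) = Σ W_h² s_h²/n_h, with W_h = N_h/N and N = 1060:
  stratum 1: (160/1060)²·8.6²/40 = 0.0421274
  stratum 2: (800/1060)²·8.3²/95 = 0.413048
  stratum 3: (100/1060)²·11.5²/9 = 0.13078
V̂(ȳ_st) = 0.585956
SE(ȳ_st) = √0.585956 = 0.765477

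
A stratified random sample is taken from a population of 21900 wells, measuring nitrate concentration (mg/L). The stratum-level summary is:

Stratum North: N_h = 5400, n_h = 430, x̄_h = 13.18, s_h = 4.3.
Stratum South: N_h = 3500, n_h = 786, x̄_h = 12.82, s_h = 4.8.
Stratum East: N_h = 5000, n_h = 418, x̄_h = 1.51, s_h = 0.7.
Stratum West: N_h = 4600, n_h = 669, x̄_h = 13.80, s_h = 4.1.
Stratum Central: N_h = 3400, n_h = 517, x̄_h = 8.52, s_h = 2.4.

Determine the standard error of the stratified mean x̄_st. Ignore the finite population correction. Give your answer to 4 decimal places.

V̂(x̄_st) = Σ W_h² s_h²/n_h, with W_h = N_h/N and N = 21900:
  stratum North: (5400/21900)²·4.3²/430 = 0.00261437
  stratum South: (3500/21900)²·4.8²/786 = 0.0007487
  stratum East: (5000/21900)²·0.7²/418 = 6.11043e-05
  stratum West: (4600/21900)²·4.1²/669 = 0.00110859
  stratum Central: (3400/21900)²·2.4²/517 = 0.000268535
V̂(x̄_st) = 0.0048013
SE(x̄_st) = √0.0048013 = 0.0692914

SE(x̄_st) ≈ 0.0693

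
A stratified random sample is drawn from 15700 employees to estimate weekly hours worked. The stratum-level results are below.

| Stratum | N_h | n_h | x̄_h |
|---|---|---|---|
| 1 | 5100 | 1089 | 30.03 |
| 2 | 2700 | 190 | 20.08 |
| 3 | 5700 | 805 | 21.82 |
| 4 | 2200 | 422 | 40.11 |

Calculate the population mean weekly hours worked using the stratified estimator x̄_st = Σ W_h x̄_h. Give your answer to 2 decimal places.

x̄_st ≈ 26.75

N = Σ N_h = 15700. Stratum weights W_h = N_h/N.
x̄_st = (5100·30.03 + 2700·20.08 + 5700·21.82 + 2200·40.11) / 15700 = 26.7506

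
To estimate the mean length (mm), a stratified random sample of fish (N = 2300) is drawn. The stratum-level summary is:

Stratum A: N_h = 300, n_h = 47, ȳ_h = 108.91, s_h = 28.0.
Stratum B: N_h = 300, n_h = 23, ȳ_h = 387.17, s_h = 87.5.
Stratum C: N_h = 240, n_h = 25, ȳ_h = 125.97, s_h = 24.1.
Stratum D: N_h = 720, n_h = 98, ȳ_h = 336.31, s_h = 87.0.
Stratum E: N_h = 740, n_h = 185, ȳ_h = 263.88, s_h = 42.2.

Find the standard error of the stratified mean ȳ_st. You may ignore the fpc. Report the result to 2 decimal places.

V̂(ȳ_st) = Σ W_h² s_h²/n_h, with W_h = N_h/N and N = 2300:
  stratum A: (300/2300)²·28.0²/47 = 0.283795
  stratum B: (300/2300)²·87.5²/23 = 5.66337
  stratum C: (240/2300)²·24.1²/25 = 0.252965
  stratum D: (720/2300)²·87.0²/98 = 7.56871
  stratum E: (740/2300)²·42.2²/185 = 0.996462
V̂(ȳ_st) = 14.7653
SE(ȳ_st) = √14.7653 = 3.84256

SE(ȳ_st) ≈ 3.84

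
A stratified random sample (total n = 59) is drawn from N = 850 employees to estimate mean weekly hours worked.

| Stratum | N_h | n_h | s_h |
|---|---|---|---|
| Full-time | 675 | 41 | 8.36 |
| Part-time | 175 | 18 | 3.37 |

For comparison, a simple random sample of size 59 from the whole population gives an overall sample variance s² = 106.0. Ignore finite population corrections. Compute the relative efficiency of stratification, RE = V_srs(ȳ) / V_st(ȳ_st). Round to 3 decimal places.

RE ≈ 1.631

V̂(ȳ_st) = Σ W_h² s_h²/n_h, with W_h = N_h/N and N = 850:
  stratum Full-time: (675/850)²·8.36²/41 = 1.07498
  stratum Part-time: (175/850)²·3.37²/18 = 0.0267439
V_st = 1.10172
V_srs = s²/n = 106.0/59 = 1.79661
Relative efficiency = V_srs / V_st = 1.79661/1.10172 = 1.6307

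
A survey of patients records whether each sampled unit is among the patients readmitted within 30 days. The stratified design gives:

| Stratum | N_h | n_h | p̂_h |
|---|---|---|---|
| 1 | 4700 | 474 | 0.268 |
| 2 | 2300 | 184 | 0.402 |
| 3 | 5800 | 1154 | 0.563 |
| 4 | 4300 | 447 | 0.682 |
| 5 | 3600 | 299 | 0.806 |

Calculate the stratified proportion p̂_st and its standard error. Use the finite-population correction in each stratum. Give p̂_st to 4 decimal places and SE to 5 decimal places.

N = 20700; stratum weights W_h = N_h/N.
p̂_st = Σ W_h p̂_h = (4700·0.268 + 2300·0.402 + 5800·0.563 + 4300·0.682 + 3600·0.806)/20700 = 0.54511
V̂(p̂_st) = Σ W_h² (1 − n_h/N_h) p̂_h(1−p̂_h)/(n_h−1):
  stratum 1: (4700/20700)²·(1 − 474/4700)·0.268·0.732/473 = 1.92252e-05
  stratum 2: (2300/20700)²·(1 − 184/2300)·0.402·0.598/183 = 1.49203e-05
  stratum 3: (5800/20700)²·(1 − 1154/5800)·0.563·0.437/1153 = 1.34192e-05
  stratum 4: (4300/20700)²·(1 − 447/4300)·0.682·0.318/446 = 1.8802e-05
  stratum 5: (3600/20700)²·(1 − 299/3600)·0.806·0.194/298 = 1.45522e-05
V̂(p̂_st) = 8.09189e-05; SE = √V̂ = 0.00899549

p̂_st ≈ 0.5451, SE ≈ 0.00900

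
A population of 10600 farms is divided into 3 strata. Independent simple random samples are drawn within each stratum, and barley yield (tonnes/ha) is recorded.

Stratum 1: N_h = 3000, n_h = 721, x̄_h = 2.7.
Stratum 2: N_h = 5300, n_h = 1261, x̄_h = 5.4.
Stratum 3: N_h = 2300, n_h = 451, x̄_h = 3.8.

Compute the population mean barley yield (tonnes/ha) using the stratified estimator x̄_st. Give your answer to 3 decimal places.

x̄_st ≈ 4.289

N = Σ N_h = 10600. Stratum weights W_h = N_h/N.
x̄_st = (3000·2.7 + 5300·5.4 + 2300·3.8) / 10600 = 4.28868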